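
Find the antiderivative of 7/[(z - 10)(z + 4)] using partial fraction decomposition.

Decompose: 7/[(z - 10)(z + 4)] = (1/2)/(z - 10) - (1/2)/(z + 4). Integrate each term: (1/2) ln|(z - 10)| - (1/2) ln|(z + 4)| + C


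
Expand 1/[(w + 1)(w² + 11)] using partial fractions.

Cover-up at w = -1: A = 1/((-1)² + 11) = 1/12. Then B = -A = -1/12, C = -A·(0 - 1) = 1/12
Result: (1/12)/(w + 1) - ((1/12)w - 1/12)/(w² + 11)


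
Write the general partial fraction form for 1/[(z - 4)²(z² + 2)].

Repeated linear + quadratic: α/(z - 4) + β/(z - 4)² + (γz + δ)/(z² + 2)


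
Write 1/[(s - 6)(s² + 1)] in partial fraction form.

Cover-up at s = 6: α = 1/(6² + 1) = 1/37. Then β = -α = -1/37, γ = -α·(0 + 6) = -6/37
Result: (1/37)/(s - 6) - ((1/37)s + 6/37)/(s² + 1)


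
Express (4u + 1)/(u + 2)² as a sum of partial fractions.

(4u + 1) = α(u + 2) + β. At u = -2: β = 4·(-2) + 1 = -7. Coeff of u: α = 4
Result: 4/(u + 2) - 7/(u + 2)²


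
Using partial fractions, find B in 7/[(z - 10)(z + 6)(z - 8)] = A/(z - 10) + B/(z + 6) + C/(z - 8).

Cover-up at z = -6: B = 7/[(-6 - 10)(-6 - 8)] = 7/[(-16)(-14)] = 7/224 = 1/32


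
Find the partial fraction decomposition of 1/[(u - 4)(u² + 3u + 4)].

Cover-up at u = 4: P = 1/(4² + 3·4 + 4) = 1/32. Then Q = -P = -1/32, R = -P·(3 + 4) = -7/32
Result: (1/32)/(u - 4) - ((1/32)u + 7/32)/(u² + 3u + 4)


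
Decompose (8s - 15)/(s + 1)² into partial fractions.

(8s - 15) = A(s + 1) + B. At s = -1: B = 8·(-1) - 15 = -23. Coeff of s: A = 8
Result: 8/(s + 1) - 23/(s + 1)²


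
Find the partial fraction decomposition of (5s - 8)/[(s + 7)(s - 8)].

At s=-7: A = (5·(-7) - 8)/(-7 - 8) = 43/15. At s=8: B = (5·8 - 8)/(8 + 7) = 32/15
Result: (43/15)/(s + 7) + (32/15)/(s - 8)


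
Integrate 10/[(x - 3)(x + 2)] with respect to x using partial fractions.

Decompose: 10/[(x - 3)(x + 2)] = 2/(x - 3) - 2/(x + 2). Integrate each term: 2 ln|(x - 3)| - 2 ln|(x + 2)| + C


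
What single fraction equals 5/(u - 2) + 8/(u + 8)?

Common denominator (u - 2)(u + 8). Numerator: 5(u + 8) + 8(u - 2) = (5u + 40) + (8u - 16) = 13u + 24
Result: (13u + 24)/[(u - 2)(u + 8)]


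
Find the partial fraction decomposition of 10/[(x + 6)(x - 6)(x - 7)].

Using cover-up method: α = 5/78, β = -5/6, γ = 10/13
Result: (5/78)/(x + 6) - (5/6)/(x - 6) + (10/13)/(x - 7)


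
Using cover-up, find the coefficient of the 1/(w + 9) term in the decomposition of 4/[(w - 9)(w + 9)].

Cover (w + 9), set w=-9: 4/((w - 9) at w=-9) = 4/(-18) = -2/9


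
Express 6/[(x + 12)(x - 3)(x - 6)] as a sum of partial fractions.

Using cover-up method: A = 1/45, B = -2/15, C = 1/9
Result: (1/45)/(x + 12) - (2/15)/(x - 3) + (1/9)/(x - 6)


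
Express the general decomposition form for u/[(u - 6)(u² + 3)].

Linear + irreducible quadratic: A/(u - 6) + (Bu + C)/(u² + 3)


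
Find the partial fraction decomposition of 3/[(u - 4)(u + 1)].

3/(u - 4)(u + 1) = P/(u - 4) + Q/(u + 1). P = 3/(4 + 1) = 3/5, Q = 3/(-1 - 4) = -3/5
Result: (3/5)/(u - 4) - (3/5)/(u + 1)


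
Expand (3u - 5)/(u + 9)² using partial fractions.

(3u - 5) = P(u + 9) + Q. At u = -9: Q = 3·(-9) - 5 = -32. Coeff of u: P = 3
Result: 3/(u + 9) - 32/(u + 9)²


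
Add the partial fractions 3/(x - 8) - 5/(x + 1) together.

Common denominator (x - 8)(x + 1). Numerator: 3(x + 1) - 5(x - 8) = (3x + 3) - (5x - 40) = -2x + 43
Result: (-2x + 43)/[(x - 8)(x + 1)]


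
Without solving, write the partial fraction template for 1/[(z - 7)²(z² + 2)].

Repeated linear + quadratic: A/(z - 7) + B/(z - 7)² + (Cz + D)/(z² + 2)


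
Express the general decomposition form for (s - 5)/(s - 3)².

Repeated linear factor: P/(s - 3) + Q/(s - 3)²


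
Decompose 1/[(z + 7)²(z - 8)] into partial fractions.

Cover-up at z=8: γ = 1/(8 + 7)² = 1/225. Cover-up at z=-7: β = 1/(-7 - 8) = -1/15. Comparing z² coeff: α = -γ = -1/225
Result: (-1/225)/(z + 7) - (1/15)/(z + 7)² + (1/225)/(z - 8)


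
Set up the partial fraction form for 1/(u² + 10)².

Repeated quadratic factor: (Pu + Q)/(u² + 10) + (Ru + S)/(u² + 10)²


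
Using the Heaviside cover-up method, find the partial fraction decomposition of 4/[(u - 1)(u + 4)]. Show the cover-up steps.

Cover (u - 1): set u=1, get α = 4/(1 + 4) = 4/5. Cover (u + 4): set u=-4, get β = 4/(-4 - 1) = -4/5.
Result: (4/5)/(u - 1) - (4/5)/(u + 4)


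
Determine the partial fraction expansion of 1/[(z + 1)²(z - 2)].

Cover-up at z=2: C = 1/(2 + 1)² = 1/9. Cover-up at z=-1: B = 1/(-1 - 2) = -1/3. Comparing z² coeff: A = -C = -1/9
Result: (-1/9)/(z + 1) - (1/3)/(z + 1)² + (1/9)/(z - 2)


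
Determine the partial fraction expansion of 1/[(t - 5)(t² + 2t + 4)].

Cover-up at t = 5: α = 1/(5² + 2·5 + 4) = 1/39. Then β = -α = -1/39, γ = -α·(2 + 5) = -7/39
Result: (1/39)/(t - 5) - ((1/39)t + 7/39)/(t² + 2t + 4)


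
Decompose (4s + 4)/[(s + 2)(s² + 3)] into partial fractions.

At s=-2: α = (4·(-2) + 4)/((-2)² + 3) = -4/7. β = -α = 4/7, γ = 4 - (-2)·α = 20/7
Result: (-4/7)/(s + 2) + ((4/7)s + 20/7)/(s² + 3)


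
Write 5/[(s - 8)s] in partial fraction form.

5/(s - 8)s = A/(s - 8) + B/s. A = 5/(8 - 0) = 5/8, B = 5/(0 - 8) = -5/8
Result: (5/8)/(s - 8) - (5/8)/s


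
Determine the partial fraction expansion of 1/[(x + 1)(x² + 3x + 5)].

Cover-up at x = -1: A = 1/((-1)² + 3·(-1) + 5) = 1/3. Then B = -A = -1/3, C = -A·(3 - 1) = -2/3
Result: (1/3)/(x + 1) - ((1/3)x + 2/3)/(x² + 3x + 5)


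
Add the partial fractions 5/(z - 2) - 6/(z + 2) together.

Common denominator (z - 2)(z + 2). Numerator: 5(z + 2) - 6(z - 2) = (5z + 10) - (6z - 12) = -z + 22
Result: (-z + 22)/[(z - 2)(z + 2)]


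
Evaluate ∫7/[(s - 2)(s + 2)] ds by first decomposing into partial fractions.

Decompose: 7/[(s - 2)(s + 2)] = (7/4)/(s - 2) - (7/4)/(s + 2). Integrate each term: (7/4) ln|(s - 2)| - (7/4) ln|(s + 2)| + C


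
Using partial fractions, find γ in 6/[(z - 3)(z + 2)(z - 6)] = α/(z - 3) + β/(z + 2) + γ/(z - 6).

Cover-up at z = 6: γ = 6/[(6 - 3)(6 + 2)] = 6/[(3)(8)] = 6/24 = 1/4


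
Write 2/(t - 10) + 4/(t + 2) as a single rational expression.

Common denominator (t - 10)(t + 2). Numerator: 2(t + 2) + 4(t - 10) = (2t + 4) + (4t - 40) = 6t - 36
Result: (6t - 36)/[(t - 10)(t + 2)]


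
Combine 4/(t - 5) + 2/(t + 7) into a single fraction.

Common denominator (t - 5)(t + 7). Numerator: 4(t + 7) + 2(t - 5) = (4t + 28) + (2t - 10) = 6t + 18
Result: (6t + 18)/[(t - 5)(t + 7)]


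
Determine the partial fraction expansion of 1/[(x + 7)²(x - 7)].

Cover-up at x=7: R = 1/(7 + 7)² = 1/196. Cover-up at x=-7: Q = 1/(-7 - 7) = -1/14. Comparing x² coeff: P = -R = -1/196
Result: (-1/196)/(x + 7) - (1/14)/(x + 7)² + (1/196)/(x - 7)


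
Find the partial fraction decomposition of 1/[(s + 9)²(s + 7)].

Cover-up at s=-7: γ = 1/(-7 + 9)² = 1/4. Cover-up at s=-9: β = 1/(-9 + 7) = -1/2. Comparing s² coeff: α = -γ = -1/4
Result: (-1/4)/(s + 9) - (1/2)/(s + 9)² + (1/4)/(s + 7)


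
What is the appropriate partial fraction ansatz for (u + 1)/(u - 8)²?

Repeated linear factor: α/(u - 8) + β/(u - 8)²


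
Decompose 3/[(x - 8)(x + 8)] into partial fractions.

3/(x - 8)(x + 8) = α/(x - 8) + β/(x + 8). α = 3/(8 + 8) = 3/16, β = 3/(-8 - 8) = -3/16
Result: (3/16)/(x - 8) - (3/16)/(x + 8)


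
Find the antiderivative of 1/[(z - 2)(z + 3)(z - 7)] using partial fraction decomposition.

Cover-up: α = -1/25, β = 1/50, γ = 1/50. Decomposition: (-1/25)/(z - 2) + (1/50)/(z + 3) + (1/50)/(z - 7). Integrate each term: (-1/25) ln|(z - 2)| + (1/50) ln|(z + 3)| + (1/50) ln|(z - 7)| + C


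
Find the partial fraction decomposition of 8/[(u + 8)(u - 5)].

8/(u + 8)(u - 5) = α/(u + 8) + β/(u - 5). α = 8/(-8 - 5) = -8/13, β = 8/(5 + 8) = 8/13
Result: (-8/13)/(u + 8) + (8/13)/(u - 5)


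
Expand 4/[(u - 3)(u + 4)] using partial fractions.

4/(u - 3)(u + 4) = α/(u - 3) + β/(u + 4). α = 4/(3 + 4) = 4/7, β = 4/(-4 - 3) = -4/7
Result: (4/7)/(u - 3) - (4/7)/(u + 4)


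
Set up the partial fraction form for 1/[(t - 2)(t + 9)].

Distinct linear factors: P/(t - 2) + Q/(t + 9)


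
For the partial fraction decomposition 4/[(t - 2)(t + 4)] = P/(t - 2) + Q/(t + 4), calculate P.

Cover-up at t = 2: P = 4/(2 + 4) = 4/6 = 2/3


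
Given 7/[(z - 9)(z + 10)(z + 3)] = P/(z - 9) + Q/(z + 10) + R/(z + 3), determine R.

Cover-up at z = -3: R = 7/[(-3 - 9)(-3 + 10)] = 7/[(-12)(7)] = -7/84 = -1/12


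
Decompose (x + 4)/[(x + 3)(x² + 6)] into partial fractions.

At x=-3: A = (1·(-3) + 4)/((-3)² + 6) = 1/15. B = -A = -1/15, C = 1 - (-3)·A = 6/5
Result: (1/15)/(x + 3) - ((1/15)x - 6/5)/(x² + 6)


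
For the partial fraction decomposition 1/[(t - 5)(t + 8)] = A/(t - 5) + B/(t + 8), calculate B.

Cover-up at t = -8: B = 1/(-8 - 5) = -1/13


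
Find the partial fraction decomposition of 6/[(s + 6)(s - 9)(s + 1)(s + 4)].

Using Heaviside cover-up: (-1/25)/(s + 6) + (1/325)/(s - 9) - (1/25)/(s + 1) + (1/13)/(s + 4)


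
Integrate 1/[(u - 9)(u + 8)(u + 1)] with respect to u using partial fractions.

Cover-up: P = 1/170, Q = 1/119, R = -1/70. Decomposition: (1/170)/(u - 9) + (1/119)/(u + 8) - (1/70)/(u + 1). Integrate each term: (1/170) ln|(u - 9)| + (1/119) ln|(u + 8)| - (1/70) ln|(u + 1)| + C


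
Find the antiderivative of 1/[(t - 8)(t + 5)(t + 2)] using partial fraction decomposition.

Cover-up: A = 1/130, B = 1/39, C = -1/30. Decomposition: (1/130)/(t - 8) + (1/39)/(t + 5) - (1/30)/(t + 2). Integrate each term: (1/130) ln|(t - 8)| + (1/39) ln|(t + 5)| - (1/30) ln|(t + 2)| + C


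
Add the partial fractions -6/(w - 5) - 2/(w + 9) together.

Common denominator (w - 5)(w + 9). Numerator: -6(w + 9) - 2(w - 5) = (-6w - 54) - (2w - 10) = -8w - 44
Result: (-8w - 44)/[(w - 5)(w + 9)]


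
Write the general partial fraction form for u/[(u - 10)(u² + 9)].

Linear + irreducible quadratic: α/(u - 10) + (βu + γ)/(u² + 9)


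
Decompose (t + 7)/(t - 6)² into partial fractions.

(t + 7) = α(t - 6) + β. At t = 6: β = 1·6 + 7 = 13. Coeff of t: α = 1
Result: 1/(t - 6) + 13/(t - 6)²


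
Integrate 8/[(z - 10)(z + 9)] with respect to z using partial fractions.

Decompose: 8/[(z - 10)(z + 9)] = (8/19)/(z - 10) - (8/19)/(z + 9). Integrate each term: (8/19) ln|(z - 10)| - (8/19) ln|(z + 9)| + C


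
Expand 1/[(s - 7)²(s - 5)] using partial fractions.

Cover-up at s=5: γ = 1/(5 - 7)² = 1/4. Cover-up at s=7: β = 1/(7 - 5) = 1/2. Comparing s² coeff: α = -γ = -1/4
Result: (-1/4)/(s - 7) + (1/2)/(s - 7)² + (1/4)/(s - 5)


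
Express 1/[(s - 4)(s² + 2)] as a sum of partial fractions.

Cover-up at s = 4: A = 1/(4² + 2) = 1/18. Then B = -A = -1/18, C = -A·(0 + 4) = -2/9
Result: (1/18)/(s - 4) - ((1/18)s + 2/9)/(s² + 2)


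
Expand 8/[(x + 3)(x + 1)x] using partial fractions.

Using cover-up method: A = 4/3, B = -4, C = 8/3
Result: (4/3)/(x + 3) - 4/(x + 1) + (8/3)/x


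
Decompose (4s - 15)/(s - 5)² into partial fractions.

(4s - 15) = A(s - 5) + B. At s = 5: B = 4·5 - 15 = 5. Coeff of s: A = 4
Result: 4/(s - 5) + 5/(s - 5)²


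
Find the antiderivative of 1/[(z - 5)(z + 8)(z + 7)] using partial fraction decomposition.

Cover-up: A = 1/156, B = 1/13, C = -1/12. Decomposition: (1/156)/(z - 5) + (1/13)/(z + 8) - (1/12)/(z + 7). Integrate each term: (1/156) ln|(z - 5)| + (1/13) ln|(z + 8)| - (1/12) ln|(z + 7)| + C


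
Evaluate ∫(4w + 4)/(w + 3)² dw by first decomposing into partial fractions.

Decompose: α = 4, β = 4·(-3) + 4 = -8, so (4w + 4)/(w + 3)² = 4/(w + 3) - 8/(w + 3)². Integrate: ∫ α/(w + 3) dw = 4 ln|(w + 3)|; ∫ β/(w + 3)² dw = 8/(w + 3). Sum: 4 ln|(w + 3)| + 8/(w + 3) + C


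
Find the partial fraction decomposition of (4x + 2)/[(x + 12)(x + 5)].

At x=-12: P = (4·(-12) + 2)/(-12 + 5) = 46/7. At x=-5: Q = (4·(-5) + 2)/(-5 + 12) = -18/7
Result: (46/7)/(x + 12) - (18/7)/(x + 5)


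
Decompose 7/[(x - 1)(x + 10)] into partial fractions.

7/(x - 1)(x + 10) = P/(x - 1) + Q/(x + 10). P = 7/(1 + 10) = 7/11, Q = 7/(-10 - 1) = -7/11
Result: (7/11)/(x - 1) - (7/11)/(x + 10)


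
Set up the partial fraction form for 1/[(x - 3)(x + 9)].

Distinct linear factors: P/(x - 3) + Q/(x + 9)


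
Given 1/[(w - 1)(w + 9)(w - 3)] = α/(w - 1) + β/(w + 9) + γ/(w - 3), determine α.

Cover-up at w = 1: α = 1/[(1 + 9)(1 - 3)] = 1/[(10)(-2)] = -1/20


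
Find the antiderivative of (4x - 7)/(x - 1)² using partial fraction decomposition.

Decompose: P = 4, Q = 4·1 - 7 = -3, so (4x - 7)/(x - 1)² = 4/(x - 1) - 3/(x - 1)². Integrate: ∫ P/(x - 1) dx = 4 ln|(x - 1)|; ∫ Q/(x - 1)² dx = 3/(x - 1). Sum: 4 ln|(x - 1)| + 3/(x - 1) + C


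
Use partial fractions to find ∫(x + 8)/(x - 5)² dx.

Decompose: P = 1, Q = 1·5 + 8 = 13, so (x + 8)/(x - 5)² = 1/(x - 5) + 13/(x - 5)². Integrate: ∫ P/(x - 5) dx = ln|(x - 5)|; ∫ Q/(x - 5)² dx = -13/(x - 5). Sum: ln|(x - 5)| - 13/(x - 5) + C


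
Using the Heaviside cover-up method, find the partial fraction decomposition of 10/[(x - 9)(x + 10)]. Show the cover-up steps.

Cover (x - 9): set x=9, get α = 10/(9 + 10) = 10/19. Cover (x + 10): set x=-10, get β = 10/(-10 - 9) = -10/19.
Result: (10/19)/(x - 9) - (10/19)/(x + 10)


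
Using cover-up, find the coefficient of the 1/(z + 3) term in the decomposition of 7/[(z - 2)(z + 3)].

Cover (z + 3), set z=-3: 7/((z - 2) at z=-3) = 7/(-5) = -7/5


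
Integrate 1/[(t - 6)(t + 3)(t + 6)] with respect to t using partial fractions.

Cover-up: A = 1/108, B = -1/27, C = 1/36. Decomposition: (1/108)/(t - 6) - (1/27)/(t + 3) + (1/36)/(t + 6). Integrate each term: (1/108) ln|(t - 6)| - (1/27) ln|(t + 3)| + (1/36) ln|(t + 6)| + C


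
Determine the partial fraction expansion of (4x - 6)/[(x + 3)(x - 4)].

At x=-3: P = (4·(-3) - 6)/(-3 - 4) = 18/7. At x=4: Q = (4·4 - 6)/(4 + 3) = 10/7
Result: (18/7)/(x + 3) + (10/7)/(x - 4)


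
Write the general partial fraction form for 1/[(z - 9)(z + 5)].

Distinct linear factors: α/(z - 9) + β/(z + 5)


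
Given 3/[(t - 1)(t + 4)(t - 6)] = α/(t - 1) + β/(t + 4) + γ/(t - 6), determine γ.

Cover-up at t = 6: γ = 3/[(6 - 1)(6 + 4)] = 3/[(5)(10)] = 3/50


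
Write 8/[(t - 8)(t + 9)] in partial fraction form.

8/(t - 8)(t + 9) = A/(t - 8) + B/(t + 9). A = 8/(8 + 9) = 8/17, B = 8/(-9 - 8) = -8/17
Result: (8/17)/(t - 8) - (8/17)/(t + 9)


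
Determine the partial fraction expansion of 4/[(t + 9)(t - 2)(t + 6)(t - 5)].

Using Heaviside cover-up: (-2/231)/(t + 9) - (1/66)/(t - 2) + (1/66)/(t + 6) + (2/231)/(t - 5)


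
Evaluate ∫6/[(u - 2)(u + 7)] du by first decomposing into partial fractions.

Decompose: 6/[(u - 2)(u + 7)] = (2/3)/(u - 2) - (2/3)/(u + 7). Integrate each term: (2/3) ln|(u - 2)| - (2/3) ln|(u + 7)| + C


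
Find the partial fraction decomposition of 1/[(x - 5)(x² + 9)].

Cover-up at x = 5: α = 1/(5² + 9) = 1/34. Then β = -α = -1/34, γ = -α·(0 + 5) = -5/34
Result: (1/34)/(x - 5) - ((1/34)x + 5/34)/(x² + 9)


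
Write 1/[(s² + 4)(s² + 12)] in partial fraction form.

Coefficient matching gives α = γ = 0, β = 1/(12-4) = 1/8, δ = -β = -1/8
Result: (1/8)/(s² + 4) - (1/8)/(s² + 12)


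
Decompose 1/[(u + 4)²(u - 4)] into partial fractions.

Cover-up at u=4: C = 1/(4 + 4)² = 1/64. Cover-up at u=-4: B = 1/(-4 - 4) = -1/8. Comparing u² coeff: A = -C = -1/64
Result: (-1/64)/(u + 4) - (1/8)/(u + 4)² + (1/64)/(u - 4)


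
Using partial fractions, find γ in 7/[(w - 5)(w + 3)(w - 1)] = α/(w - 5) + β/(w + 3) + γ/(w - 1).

Cover-up at w = 1: γ = 7/[(1 - 5)(1 + 3)] = 7/[(-4)(4)] = -7/16


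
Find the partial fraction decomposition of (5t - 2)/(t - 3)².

(5t - 2) = α(t - 3) + β. At t = 3: β = 5·3 - 2 = 13. Coeff of t: α = 5
Result: 5/(t - 3) + 13/(t - 3)²


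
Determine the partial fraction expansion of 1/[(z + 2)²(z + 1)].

Cover-up at z=-1: C = 1/(-1 + 2)² = 1. Cover-up at z=-2: B = 1/(-2 + 1) = -1. Comparing z² coeff: A = -C = -1
Result: -1/(z + 2) - 1/(z + 2)² + 1/(z + 1)


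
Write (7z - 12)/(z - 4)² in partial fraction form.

(7z - 12) = α(z - 4) + β. At z = 4: β = 7·4 - 12 = 16. Coeff of z: α = 7
Result: 7/(z - 4) + 16/(z - 4)²


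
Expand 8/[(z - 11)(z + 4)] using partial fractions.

8/(z - 11)(z + 4) = A/(z - 11) + B/(z + 4). A = 8/(11 + 4) = 8/15, B = 8/(-4 - 11) = -8/15
Result: (8/15)/(z - 11) - (8/15)/(z + 4)


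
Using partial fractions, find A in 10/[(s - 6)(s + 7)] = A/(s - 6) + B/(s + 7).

Cover-up at s = 6: A = 10/(6 + 7) = 10/13


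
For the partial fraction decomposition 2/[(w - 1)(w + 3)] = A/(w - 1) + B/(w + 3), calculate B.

Cover-up at w = -3: B = 2/(-3 - 1) = -2/4 = -1/2


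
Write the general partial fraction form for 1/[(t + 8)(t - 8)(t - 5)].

Three distinct linear factors: A/(t + 8) + B/(t - 8) + C/(t - 5)


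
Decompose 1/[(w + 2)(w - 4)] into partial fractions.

1/(w + 2)(w - 4) = α/(w + 2) + β/(w - 4). α = 1/(-2 - 4) = -1/6, β = 1/(4 + 2) = 1/6
Result: (-1/6)/(w + 2) + (1/6)/(w - 4)


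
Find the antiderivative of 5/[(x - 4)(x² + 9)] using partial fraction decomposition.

Cover-up at x=4: α = 5/(4²+9) = 1/5. Coeff matching: β = -1/5, γ = -4/5. Decomposition: (1/5)/(x - 4) - ((1/5)x + 4/5)/(x² + 9). Integrate: linear → ln, quadratic → (1/2)ln + arctan: (1/5) ln|(x - 4)| - (1/10) ln(x² + 9) - (4/15) arctan(x/3) + C


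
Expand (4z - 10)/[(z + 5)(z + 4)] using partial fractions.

At z=-5: α = (4·(-5) - 10)/(-5 + 4) = 30. At z=-4: β = (4·(-4) - 10)/(-4 + 5) = -26
Result: 30/(z + 5) - 26/(z + 4)


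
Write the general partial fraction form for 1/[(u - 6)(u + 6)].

Distinct linear factors: α/(u - 6) + β/(u + 6)


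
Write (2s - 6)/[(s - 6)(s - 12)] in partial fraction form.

At s=6: α = (2·6 - 6)/(6 - 12) = -1. At s=12: β = (2·12 - 6)/(12 - 6) = 3
Result: -1/(s - 6) + 3/(s - 12)


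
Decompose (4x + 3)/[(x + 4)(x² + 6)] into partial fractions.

At x=-4: P = (4·(-4) + 3)/((-4)² + 6) = -13/22. Q = -P = 13/22, R = 4 - (-4)·P = 18/11
Result: (-13/22)/(x + 4) + ((13/22)x + 18/11)/(x² + 6)


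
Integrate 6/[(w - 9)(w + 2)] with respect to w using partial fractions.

Decompose: 6/[(w - 9)(w + 2)] = (6/11)/(w - 9) - (6/11)/(w + 2). Integrate each term: (6/11) ln|(w - 9)| - (6/11) ln|(w + 2)| + C


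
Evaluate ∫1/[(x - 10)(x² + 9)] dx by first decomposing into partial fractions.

Cover-up at x=10: A = 1/(10²+9) = 1/109. Coeff matching: B = -1/109, C = -10/109. Decomposition: (1/109)/(x - 10) - ((1/109)x + 10/109)/(x² + 9). Integrate: linear → ln, quadratic → (1/2)ln + arctan: (1/109) ln|(x - 10)| - (1/218) ln(x² + 9) - (10/327) arctan(x/3) + C


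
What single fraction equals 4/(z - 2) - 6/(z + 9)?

Common denominator (z - 2)(z + 9). Numerator: 4(z + 9) - 6(z - 2) = (4z + 36) - (6z - 12) = -2z + 48
Result: (-2z + 48)/[(z - 2)(z + 9)]


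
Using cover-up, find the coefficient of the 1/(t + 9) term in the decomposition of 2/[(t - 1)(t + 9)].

Cover (t + 9), set t=-9: 2/((t - 1) at t=-9) = 2/(-10) = -1/5


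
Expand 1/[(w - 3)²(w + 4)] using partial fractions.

Cover-up at w=-4: γ = 1/(-4 - 3)² = 1/49. Cover-up at w=3: β = 1/(3 + 4) = 1/7. Comparing w² coeff: α = -γ = -1/49
Result: (-1/49)/(w - 3) + (1/7)/(w - 3)² + (1/49)/(w + 4)


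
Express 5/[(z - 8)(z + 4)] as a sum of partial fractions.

5/(z - 8)(z + 4) = A/(z - 8) + B/(z + 4). A = 5/(8 + 4) = 5/12, B = 5/(-4 - 8) = -5/12
Result: (5/12)/(z - 8) - (5/12)/(z + 4)


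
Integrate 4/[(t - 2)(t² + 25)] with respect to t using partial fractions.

Cover-up at t=2: P = 4/(2²+25) = 4/29. Coeff matching: Q = -4/29, R = -8/29. Decomposition: (4/29)/(t - 2) - ((4/29)t + 8/29)/(t² + 25). Integrate: linear → ln, quadratic → (1/2)ln + arctan: (4/29) ln|(t - 2)| - (2/29) ln(t² + 25) - (8/145) arctan(t/5) + C


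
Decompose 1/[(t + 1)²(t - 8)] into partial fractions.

Cover-up at t=8: C = 1/(8 + 1)² = 1/81. Cover-up at t=-1: B = 1/(-1 - 8) = -1/9. Comparing t² coeff: A = -C = -1/81
Result: (-1/81)/(t + 1) - (1/9)/(t + 1)² + (1/81)/(t - 8)


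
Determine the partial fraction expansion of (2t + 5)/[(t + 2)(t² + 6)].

At t=-2: A = (2·(-2) + 5)/((-2)² + 6) = 1/10. B = -A = -1/10, C = 2 - (-2)·A = 11/5
Result: (1/10)/(t + 2) - ((1/10)t - 11/5)/(t² + 6)


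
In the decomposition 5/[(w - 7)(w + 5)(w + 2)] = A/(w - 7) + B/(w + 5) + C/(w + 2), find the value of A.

Cover-up at w = 7: A = 5/[(7 + 5)(7 + 2)] = 5/[(12)(9)] = 5/108


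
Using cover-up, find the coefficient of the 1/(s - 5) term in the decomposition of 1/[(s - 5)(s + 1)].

Cover (s - 5), set s=5: 1/((s + 1) at s=5) = 1/(6) = 1/6


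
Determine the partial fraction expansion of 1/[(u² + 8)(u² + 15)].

Coefficient matching gives A = C = 0, B = 1/(15-8) = 1/7, D = -B = -1/7
Result: (1/7)/(u² + 8) - (1/7)/(u² + 15)


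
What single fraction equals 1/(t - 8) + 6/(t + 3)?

Common denominator (t - 8)(t + 3). Numerator: 1(t + 3) + 6(t - 8) = (t + 3) + (6t - 48) = 7t - 45
Result: (7t - 45)/[(t - 8)(t + 3)]


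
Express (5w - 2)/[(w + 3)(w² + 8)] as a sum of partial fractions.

At w=-3: A = (5·(-3) - 2)/((-3)² + 8) = -1. B = -A = 1, C = 5 - (-3)·A = 2
Result: -1/(w + 3) + (w + 2)/(w² + 8)


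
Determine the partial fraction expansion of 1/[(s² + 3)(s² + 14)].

Coefficient matching gives A = C = 0, B = 1/(14-3) = 1/11, D = -B = -1/11
Result: (1/11)/(s² + 3) - (1/11)/(s² + 14)


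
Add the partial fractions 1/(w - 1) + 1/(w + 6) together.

Common denominator (w - 1)(w + 6). Numerator: 1(w + 6) + 1(w - 1) = (w + 6) + (w - 1) = 2w + 5
Result: (2w + 5)/[(w - 1)(w + 6)]


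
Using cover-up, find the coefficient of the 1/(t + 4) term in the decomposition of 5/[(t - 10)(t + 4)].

Cover (t + 4), set t=-4: 5/((t - 10) at t=-4) = 5/(-14) = -5/14


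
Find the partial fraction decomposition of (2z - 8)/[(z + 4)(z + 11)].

At z=-4: P = (2·(-4) - 8)/(-4 + 11) = -16/7. At z=-11: Q = (2·(-11) - 8)/(-11 + 4) = 30/7
Result: (-16/7)/(z + 4) + (30/7)/(z + 11)


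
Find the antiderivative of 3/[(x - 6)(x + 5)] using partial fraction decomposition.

Decompose: 3/[(x - 6)(x + 5)] = (3/11)/(x - 6) - (3/11)/(x + 5). Integrate each term: (3/11) ln|(x - 6)| - (3/11) ln|(x + 5)| + C


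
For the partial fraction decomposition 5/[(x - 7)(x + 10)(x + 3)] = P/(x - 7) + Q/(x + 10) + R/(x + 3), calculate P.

Cover-up at x = 7: P = 5/[(7 + 10)(7 + 3)] = 5/[(17)(10)] = 5/170 = 1/34


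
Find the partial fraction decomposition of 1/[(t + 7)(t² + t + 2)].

Cover-up at t = -7: α = 1/((-7)² + 1·(-7) + 2) = 1/44. Then β = -α = -1/44, γ = -α·(1 - 7) = 3/22
Result: (1/44)/(t + 7) - ((1/44)t - 3/22)/(t² + t + 2)


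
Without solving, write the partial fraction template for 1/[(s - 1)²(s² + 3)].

Repeated linear + quadratic: α/(s - 1) + β/(s - 1)² + (γs + δ)/(s² + 3)


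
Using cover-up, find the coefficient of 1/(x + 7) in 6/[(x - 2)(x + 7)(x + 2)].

Cover (x + 7), set x=-7: 6/[(-7 - 2)(-7 + 2)] = 2/15


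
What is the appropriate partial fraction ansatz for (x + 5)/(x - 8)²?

Repeated linear factor: α/(x - 8) + β/(x - 8)²


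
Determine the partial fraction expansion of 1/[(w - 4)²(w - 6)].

Cover-up at w=6: R = 1/(6 - 4)² = 1/4. Cover-up at w=4: Q = 1/(4 - 6) = -1/2. Comparing w² coeff: P = -R = -1/4
Result: (-1/4)/(w - 4) - (1/2)/(w - 4)² + (1/4)/(w - 6)


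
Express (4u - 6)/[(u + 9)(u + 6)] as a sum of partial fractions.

At u=-9: A = (4·(-9) - 6)/(-9 + 6) = 14. At u=-6: B = (4·(-6) - 6)/(-6 + 9) = -10
Result: 14/(u + 9) - 10/(u + 6)


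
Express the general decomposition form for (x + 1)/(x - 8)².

Repeated linear factor: P/(x - 8) + Q/(x - 8)²


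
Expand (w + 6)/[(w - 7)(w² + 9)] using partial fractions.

At w=7: α = (1·7 + 6)/(7² + 9) = 13/58. β = -α = -13/58, γ = 1 - 7·α = -33/58
Result: (13/58)/(w - 7) - ((13/58)w + 33/58)/(w² + 9)


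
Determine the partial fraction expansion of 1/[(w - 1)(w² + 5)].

Cover-up at w = 1: P = 1/(1² + 5) = 1/6. Then Q = -P = -1/6, R = -P·(0 + 1) = -1/6
Result: (1/6)/(w - 1) - ((1/6)w + 1/6)/(w² + 5)


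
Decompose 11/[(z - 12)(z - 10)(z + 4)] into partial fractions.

Using cover-up method: P = 11/32, Q = -11/28, R = 11/224
Result: (11/32)/(z - 12) - (11/28)/(z - 10) + (11/224)/(z + 4)


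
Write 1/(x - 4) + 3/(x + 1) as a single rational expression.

Common denominator (x - 4)(x + 1). Numerator: 1(x + 1) + 3(x - 4) = (x + 1) + (3x - 12) = 4x - 11
Result: (4x - 11)/[(x - 4)(x + 1)]


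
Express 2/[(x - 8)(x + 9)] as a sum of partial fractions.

2/(x - 8)(x + 9) = A/(x - 8) + B/(x + 9). A = 2/(8 + 9) = 2/17, B = 2/(-9 - 8) = -2/17
Result: (2/17)/(x - 8) - (2/17)/(x + 9)


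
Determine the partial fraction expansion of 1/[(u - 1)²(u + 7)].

Cover-up at u=-7: C = 1/(-7 - 1)² = 1/64. Cover-up at u=1: B = 1/(1 + 7) = 1/8. Comparing u² coeff: A = -C = -1/64
Result: (-1/64)/(u - 1) + (1/8)/(u - 1)² + (1/64)/(u + 7)


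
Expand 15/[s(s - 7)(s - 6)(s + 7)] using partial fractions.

Using Heaviside cover-up: (5/98)/s + (15/98)/(s - 7) - (5/26)/(s - 6) - (15/1274)/(s + 7)


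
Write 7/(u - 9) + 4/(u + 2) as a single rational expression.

Common denominator (u - 9)(u + 2). Numerator: 7(u + 2) + 4(u - 9) = (7u + 14) + (4u - 36) = 11u - 22
Result: (11u - 22)/[(u - 9)(u + 2)]


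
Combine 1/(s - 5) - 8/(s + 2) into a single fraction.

Common denominator (s - 5)(s + 2). Numerator: 1(s + 2) - 8(s - 5) = (s + 2) - (8s - 40) = -7s + 42
Result: (-7s + 42)/[(s - 5)(s + 2)]


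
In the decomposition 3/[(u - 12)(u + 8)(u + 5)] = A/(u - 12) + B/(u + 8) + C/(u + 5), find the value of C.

Cover-up at u = -5: C = 3/[(-5 - 12)(-5 + 8)] = 3/[(-17)(3)] = -3/51 = -1/17


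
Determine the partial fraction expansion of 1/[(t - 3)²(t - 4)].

Cover-up at t=4: γ = 1/(4 - 3)² = 1. Cover-up at t=3: β = 1/(3 - 4) = -1. Comparing t² coeff: α = -γ = -1
Result: -1/(t - 3) - 1/(t - 3)² + 1/(t - 4)


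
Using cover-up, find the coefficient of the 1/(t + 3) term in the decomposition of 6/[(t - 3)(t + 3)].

Cover (t + 3), set t=-3: 6/((t - 3) at t=-3) = 6/(-6) = -1


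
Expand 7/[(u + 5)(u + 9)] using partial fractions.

7/(u + 5)(u + 9) = A/(u + 5) + B/(u + 9). A = 7/(-5 + 9) = 7/4, B = 7/(-9 + 5) = -7/4
Result: (7/4)/(u + 5) - (7/4)/(u + 9)


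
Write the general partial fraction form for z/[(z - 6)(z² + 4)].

Linear + irreducible quadratic: α/(z - 6) + (βz + γ)/(z² + 4)


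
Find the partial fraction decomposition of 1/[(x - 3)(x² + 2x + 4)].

Cover-up at x = 3: α = 1/(3² + 2·3 + 4) = 1/19. Then β = -α = -1/19, γ = -α·(2 + 3) = -5/19
Result: (1/19)/(x - 3) - ((1/19)x + 5/19)/(x² + 2x + 4)


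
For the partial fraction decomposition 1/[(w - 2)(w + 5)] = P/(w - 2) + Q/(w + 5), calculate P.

Cover-up at w = 2: P = 1/(2 + 5) = 1/7


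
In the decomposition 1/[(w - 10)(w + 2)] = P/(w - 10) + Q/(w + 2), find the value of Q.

Cover-up at w = -2: Q = 1/(-2 - 10) = -1/12


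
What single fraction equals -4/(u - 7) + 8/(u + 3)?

Common denominator (u - 7)(u + 3). Numerator: -4(u + 3) + 8(u - 7) = (-4u - 12) + (8u - 56) = 4u - 68
Result: (4u - 68)/[(u - 7)(u + 3)]


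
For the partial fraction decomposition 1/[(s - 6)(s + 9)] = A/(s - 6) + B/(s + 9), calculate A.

Cover-up at s = 6: A = 1/(6 + 9) = 1/15


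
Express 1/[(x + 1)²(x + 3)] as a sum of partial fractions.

Cover-up at x=-3: C = 1/(-3 + 1)² = 1/4. Cover-up at x=-1: B = 1/(-1 + 3) = 1/2. Comparing x² coeff: A = -C = -1/4
Result: (-1/4)/(x + 1) + (1/2)/(x + 1)² + (1/4)/(x + 3)


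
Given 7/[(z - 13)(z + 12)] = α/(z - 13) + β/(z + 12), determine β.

Cover-up at z = -12: β = 7/(-12 - 13) = -7/25


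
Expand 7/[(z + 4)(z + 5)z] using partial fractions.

Using cover-up method: P = -7/4, Q = 7/5, R = 7/20
Result: (-7/4)/(z + 4) + (7/5)/(z + 5) + (7/20)/z


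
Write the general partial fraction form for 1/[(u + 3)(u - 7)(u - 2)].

Three distinct linear factors: α/(u + 3) + β/(u - 7) + γ/(u - 2)


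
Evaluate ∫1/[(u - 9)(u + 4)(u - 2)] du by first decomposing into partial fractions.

Cover-up: A = 1/91, B = 1/78, C = -1/42. Decomposition: (1/91)/(u - 9) + (1/78)/(u + 4) - (1/42)/(u - 2). Integrate each term: (1/91) ln|(u - 9)| + (1/78) ln|(u + 4)| - (1/42) ln|(u - 2)| + C


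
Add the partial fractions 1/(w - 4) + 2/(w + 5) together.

Common denominator (w - 4)(w + 5). Numerator: 1(w + 5) + 2(w - 4) = (w + 5) + (2w - 8) = 3w - 3
Result: (3w - 3)/[(w - 4)(w + 5)]


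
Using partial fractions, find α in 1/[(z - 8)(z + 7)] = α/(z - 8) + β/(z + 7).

Cover-up at z = 8: α = 1/(8 + 7) = 1/15


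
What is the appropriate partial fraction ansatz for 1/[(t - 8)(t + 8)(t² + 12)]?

Two linear + quadratic: P/(t - 8) + Q/(t + 8) + (Rt + S)/(t² + 12)


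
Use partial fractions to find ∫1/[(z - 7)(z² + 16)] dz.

Cover-up at z=7: A = 1/(7²+16) = 1/65. Coeff matching: B = -1/65, C = -7/65. Decomposition: (1/65)/(z - 7) - ((1/65)z + 7/65)/(z² + 16). Integrate: linear → ln, quadratic → (1/2)ln + arctan: (1/65) ln|(z - 7)| - (1/130) ln(z² + 16) - (7/260) arctan(z/4) + C


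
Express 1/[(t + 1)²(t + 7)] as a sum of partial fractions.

Cover-up at t=-7: R = 1/(-7 + 1)² = 1/36. Cover-up at t=-1: Q = 1/(-1 + 7) = 1/6. Comparing t² coeff: P = -R = -1/36
Result: (-1/36)/(t + 1) + (1/6)/(t + 1)² + (1/36)/(t + 7)


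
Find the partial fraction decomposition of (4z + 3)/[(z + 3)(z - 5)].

At z=-3: P = (4·(-3) + 3)/(-3 - 5) = 9/8. At z=5: Q = (4·5 + 3)/(5 + 3) = 23/8
Result: (9/8)/(z + 3) + (23/8)/(z - 5)


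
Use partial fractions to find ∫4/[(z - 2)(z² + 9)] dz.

Cover-up at z=2: α = 4/(2²+9) = 4/13. Coeff matching: β = -4/13, γ = -8/13. Decomposition: (4/13)/(z - 2) - ((4/13)z + 8/13)/(z² + 9). Integrate: linear → ln, quadratic → (1/2)ln + arctan: (4/13) ln|(z - 2)| - (2/13) ln(z² + 9) - (8/39) arctan(z/3) + C


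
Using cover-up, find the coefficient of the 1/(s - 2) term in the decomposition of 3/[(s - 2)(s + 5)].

Cover (s - 2), set s=2: 3/((s + 5) at s=2) = 3/(7) = 3/7


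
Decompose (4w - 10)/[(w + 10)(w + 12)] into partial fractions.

At w=-10: α = (4·(-10) - 10)/(-10 + 12) = -25. At w=-12: β = (4·(-12) - 10)/(-12 + 10) = 29
Result: -25/(w + 10) + 29/(w + 12)


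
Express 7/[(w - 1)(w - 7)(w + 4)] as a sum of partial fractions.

Using cover-up method: P = -7/30, Q = 7/66, R = 7/55
Result: (-7/30)/(w - 1) + (7/66)/(w - 7) + (7/55)/(w + 4)


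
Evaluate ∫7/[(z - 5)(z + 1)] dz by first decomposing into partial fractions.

Decompose: 7/[(z - 5)(z + 1)] = (7/6)/(z - 5) - (7/6)/(z + 1). Integrate each term: (7/6) ln|(z - 5)| - (7/6) ln|(z + 1)| + C


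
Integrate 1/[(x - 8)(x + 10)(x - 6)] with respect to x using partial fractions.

Cover-up: α = 1/36, β = 1/288, γ = -1/32. Decomposition: (1/36)/(x - 8) + (1/288)/(x + 10) - (1/32)/(x - 6). Integrate each term: (1/36) ln|(x - 8)| + (1/288) ln|(x + 10)| - (1/32) ln|(x - 6)| + C


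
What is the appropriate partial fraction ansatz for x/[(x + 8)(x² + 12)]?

Linear + irreducible quadratic: P/(x + 8) + (Qx + R)/(x² + 12)


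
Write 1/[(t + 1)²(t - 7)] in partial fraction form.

Cover-up at t=7: R = 1/(7 + 1)² = 1/64. Cover-up at t=-1: Q = 1/(-1 - 7) = -1/8. Comparing t² coeff: P = -R = -1/64
Result: (-1/64)/(t + 1) - (1/8)/(t + 1)² + (1/64)/(t - 7)


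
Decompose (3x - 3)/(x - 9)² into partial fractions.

(3x - 3) = α(x - 9) + β. At x = 9: β = 3·9 - 3 = 24. Coeff of x: α = 3
Result: 3/(x - 9) + 24/(x - 9)²


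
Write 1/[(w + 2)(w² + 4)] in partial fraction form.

Cover-up at w = -2: α = 1/((-2)² + 4) = 1/8. Then β = -α = -1/8, γ = -α·(0 - 2) = 1/4
Result: (1/8)/(w + 2) - ((1/8)w - 1/4)/(w² + 4)


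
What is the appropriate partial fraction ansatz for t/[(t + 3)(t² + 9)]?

Linear + irreducible quadratic: P/(t + 3) + (Qt + R)/(t² + 9)


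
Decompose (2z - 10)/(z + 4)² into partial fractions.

(2z - 10) = A(z + 4) + B. At z = -4: B = 2·(-4) - 10 = -18. Coeff of z: A = 2
Result: 2/(z + 4) - 18/(z + 4)²


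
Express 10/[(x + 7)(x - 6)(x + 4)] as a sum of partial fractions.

Using cover-up method: α = 10/39, β = 1/13, γ = -1/3
Result: (10/39)/(x + 7) + (1/13)/(x - 6) - (1/3)/(x + 4)


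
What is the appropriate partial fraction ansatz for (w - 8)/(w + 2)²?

Repeated linear factor: P/(w + 2) + Q/(w + 2)²


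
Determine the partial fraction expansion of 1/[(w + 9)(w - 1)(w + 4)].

Using cover-up method: P = 1/50, Q = 1/50, R = -1/25
Result: (1/50)/(w + 9) + (1/50)/(w - 1) - (1/25)/(w + 4)


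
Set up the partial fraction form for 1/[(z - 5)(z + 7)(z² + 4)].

Two linear + quadratic: P/(z - 5) + Q/(z + 7) + (Rz + S)/(z² + 4)


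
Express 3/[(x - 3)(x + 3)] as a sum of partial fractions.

3/(x - 3)(x + 3) = A/(x - 3) + B/(x + 3). A = 3/(3 + 3) = 1/2, B = 3/(-3 - 3) = -1/2
Result: (1/2)/(x - 3) - (1/2)/(x + 3)


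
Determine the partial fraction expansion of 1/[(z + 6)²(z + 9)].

Cover-up at z=-9: R = 1/(-9 + 6)² = 1/9. Cover-up at z=-6: Q = 1/(-6 + 9) = 1/3. Comparing z² coeff: P = -R = -1/9
Result: (-1/9)/(z + 6) + (1/3)/(z + 6)² + (1/9)/(z + 9)


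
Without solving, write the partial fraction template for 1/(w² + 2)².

Repeated quadratic factor: (Pw + Q)/(w² + 2) + (Rw + S)/(w² + 2)²


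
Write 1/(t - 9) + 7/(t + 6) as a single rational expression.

Common denominator (t - 9)(t + 6). Numerator: 1(t + 6) + 7(t - 9) = (t + 6) + (7t - 63) = 8t - 57
Result: (8t - 57)/[(t - 9)(t + 6)]


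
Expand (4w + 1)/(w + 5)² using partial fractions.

(4w + 1) = A(w + 5) + B. At w = -5: B = 4·(-5) + 1 = -19. Coeff of w: A = 4
Result: 4/(w + 5) - 19/(w + 5)²


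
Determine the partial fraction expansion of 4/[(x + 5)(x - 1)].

4/(x + 5)(x - 1) = α/(x + 5) + β/(x - 1). α = 4/(-5 - 1) = -2/3, β = 4/(1 + 5) = 2/3
Result: (-2/3)/(x + 5) + (2/3)/(x - 1)


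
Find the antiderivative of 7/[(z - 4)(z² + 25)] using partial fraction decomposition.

Cover-up at z=4: A = 7/(4²+25) = 7/41. Coeff matching: B = -7/41, C = -28/41. Decomposition: (7/41)/(z - 4) - ((7/41)z + 28/41)/(z² + 25). Integrate: linear → ln, quadratic → (1/2)ln + arctan: (7/41) ln|(z - 4)| - (7/82) ln(z² + 25) - (28/205) arctan(z/5) + C


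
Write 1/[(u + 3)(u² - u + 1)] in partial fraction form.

Cover-up at u = -3: P = 1/((-3)² - 1·(-3) + 1) = 1/13. Then Q = -P = -1/13, R = -P·(-1 - 3) = 4/13
Result: (1/13)/(u + 3) - ((1/13)u - 4/13)/(u² - u + 1)


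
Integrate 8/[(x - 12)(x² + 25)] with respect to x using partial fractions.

Cover-up at x=12: A = 8/(12²+25) = 8/169. Coeff matching: B = -8/169, C = -96/169. Decomposition: (8/169)/(x - 12) - ((8/169)x + 96/169)/(x² + 25). Integrate: linear → ln, quadratic → (1/2)ln + arctan: (8/169) ln|(x - 12)| - (4/169) ln(x² + 25) - (96/845) arctan(x/5) + C


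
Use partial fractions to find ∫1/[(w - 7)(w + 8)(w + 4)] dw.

Cover-up: P = 1/165, Q = 1/60, R = -1/44. Decomposition: (1/165)/(w - 7) + (1/60)/(w + 8) - (1/44)/(w + 4). Integrate each term: (1/165) ln|(w - 7)| + (1/60) ln|(w + 8)| - (1/44) ln|(w + 4)| + C


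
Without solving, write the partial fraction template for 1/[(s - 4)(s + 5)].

Distinct linear factors: P/(s - 4) + Q/(s + 5)


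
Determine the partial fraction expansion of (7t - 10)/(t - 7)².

(7t - 10) = P(t - 7) + Q. At t = 7: Q = 7·7 - 10 = 39. Coeff of t: P = 7
Result: 7/(t - 7) + 39/(t - 7)²


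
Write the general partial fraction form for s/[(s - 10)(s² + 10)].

Linear + irreducible quadratic: P/(s - 10) + (Qs + R)/(s² + 10)


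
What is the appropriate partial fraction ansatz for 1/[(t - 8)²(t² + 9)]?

Repeated linear + quadratic: A/(t - 8) + B/(t - 8)² + (Ct + D)/(t² + 9)


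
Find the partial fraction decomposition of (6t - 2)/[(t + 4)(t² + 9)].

At t=-4: α = (6·(-4) - 2)/((-4)² + 9) = -26/25. β = -α = 26/25, γ = 6 - (-4)·α = 46/25
Result: (-26/25)/(t + 4) + ((26/25)t + 46/25)/(t² + 9)


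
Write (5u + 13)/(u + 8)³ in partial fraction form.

(5u + 13) = A(u + 8)² + B(u + 8) + C. At u = -8: C = 5·(-8) + 13 = -27. Coefficients: A = 0, B = 5
Result: 5/(u + 8)² - 27/(u + 8)³


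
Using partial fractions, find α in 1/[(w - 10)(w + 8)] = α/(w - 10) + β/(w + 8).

Cover-up at w = 10: α = 1/(10 + 8) = 1/18


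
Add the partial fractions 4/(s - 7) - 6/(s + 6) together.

Common denominator (s - 7)(s + 6). Numerator: 4(s + 6) - 6(s - 7) = (4s + 24) - (6s - 42) = -2s + 66
Result: (-2s + 66)/[(s - 7)(s + 6)]


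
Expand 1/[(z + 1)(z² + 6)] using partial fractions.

Cover-up at z = -1: P = 1/((-1)² + 6) = 1/7. Then Q = -P = -1/7, R = -P·(0 - 1) = 1/7
Result: (1/7)/(z + 1) - ((1/7)z - 1/7)/(z² + 6)


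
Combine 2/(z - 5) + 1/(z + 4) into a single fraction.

Common denominator (z - 5)(z + 4). Numerator: 2(z + 4) + 1(z - 5) = (2z + 8) + (z - 5) = 3z + 3
Result: (3z + 3)/[(z - 5)(z + 4)]


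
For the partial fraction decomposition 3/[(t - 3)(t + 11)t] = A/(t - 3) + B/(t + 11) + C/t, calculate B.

Cover-up at t = -11: B = 3/[(-11 - 3)(-11 - 0)] = 3/[(-14)(-11)] = 3/154


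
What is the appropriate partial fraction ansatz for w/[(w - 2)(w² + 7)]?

Linear + irreducible quadratic: α/(w - 2) + (βw + γ)/(w² + 7)


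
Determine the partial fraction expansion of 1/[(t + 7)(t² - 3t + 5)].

Cover-up at t = -7: A = 1/((-7)² - 3·(-7) + 5) = 1/75. Then B = -A = -1/75, C = -A·(-3 - 7) = 2/15
Result: (1/75)/(t + 7) - ((1/75)t - 2/15)/(t² - 3t + 5)


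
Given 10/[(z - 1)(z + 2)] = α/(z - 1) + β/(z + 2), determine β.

Cover-up at z = -2: β = 10/(-2 - 1) = -10/3


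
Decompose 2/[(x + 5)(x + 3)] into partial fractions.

2/(x + 5)(x + 3) = α/(x + 5) + β/(x + 3). α = 2/(-5 + 3) = -1, β = 2/(-3 + 5) = 1
Result: -1/(x + 5) + 1/(x + 3)


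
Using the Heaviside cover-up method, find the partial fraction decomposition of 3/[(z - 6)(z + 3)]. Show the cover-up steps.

Cover (z - 6): set z=6, get A = 3/(6 + 3) = 1/3. Cover (z + 3): set z=-3, get B = 3/(-3 - 6) = -1/3.
Result: (1/3)/(z - 6) - (1/3)/(z + 3)


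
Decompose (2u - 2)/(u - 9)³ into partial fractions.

(2u - 2) = α(u - 9)² + β(u - 9) + γ. At u = 9: γ = 2·9 - 2 = 16. Coefficients: α = 0, β = 2
Result: 2/(u - 9)² + 16/(u - 9)³


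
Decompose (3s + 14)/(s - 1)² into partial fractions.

(3s + 14) = A(s - 1) + B. At s = 1: B = 3·1 + 14 = 17. Coeff of s: A = 3
Result: 3/(s - 1) + 17/(s - 1)²


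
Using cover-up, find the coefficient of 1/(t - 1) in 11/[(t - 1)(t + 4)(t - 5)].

Cover (t - 1), set t=1: 11/[(1 + 4)(1 - 5)] = -11/20


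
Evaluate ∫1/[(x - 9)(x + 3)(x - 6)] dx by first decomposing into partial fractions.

Cover-up: P = 1/36, Q = 1/108, R = -1/27. Decomposition: (1/36)/(x - 9) + (1/108)/(x + 3) - (1/27)/(x - 6). Integrate each term: (1/36) ln|(x - 9)| + (1/108) ln|(x + 3)| - (1/27) ln|(x - 6)| + C


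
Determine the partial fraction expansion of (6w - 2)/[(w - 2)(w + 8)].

At w=2: A = (6·2 - 2)/(2 + 8) = 1. At w=-8: B = (6·(-8) - 2)/(-8 - 2) = 5
Result: 1/(w - 2) + 5/(w + 8)


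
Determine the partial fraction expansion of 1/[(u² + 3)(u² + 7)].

Coefficient matching gives A = C = 0, B = 1/(7-3) = 1/4, D = -B = -1/4
Result: (1/4)/(u² + 3) - (1/4)/(u² + 7)


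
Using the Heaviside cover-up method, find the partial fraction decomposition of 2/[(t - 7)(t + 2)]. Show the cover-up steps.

Cover (t - 7): set t=7, get α = 2/(7 + 2) = 2/9. Cover (t + 2): set t=-2, get β = 2/(-2 - 7) = -2/9.
Result: (2/9)/(t - 7) - (2/9)/(t + 2)
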